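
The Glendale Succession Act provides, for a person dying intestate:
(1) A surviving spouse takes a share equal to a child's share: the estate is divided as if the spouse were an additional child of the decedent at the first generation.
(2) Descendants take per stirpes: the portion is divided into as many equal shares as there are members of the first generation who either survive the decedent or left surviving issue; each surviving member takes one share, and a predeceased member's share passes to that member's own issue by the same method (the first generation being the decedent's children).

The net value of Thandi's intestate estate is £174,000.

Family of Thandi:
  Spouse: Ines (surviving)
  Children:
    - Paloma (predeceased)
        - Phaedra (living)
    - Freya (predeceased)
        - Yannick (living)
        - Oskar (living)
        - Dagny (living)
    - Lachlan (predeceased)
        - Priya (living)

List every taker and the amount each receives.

The spouse counts as an additional share at the children's level, so there are 4 primary shares of £43,500. Ines takes one such share (£43,500).
The children's combined portion (£130,500) is divided into 3 shares of £43,500: Paloma's £43,500 share passes to Paloma's issue; Freya's £43,500 share passes to Freya's issue; Lachlan's £43,500 share passes to Lachlan's issue.
Paloma's share (£43,500) passes entirely to Phaedra.
Freya's share (£43,500) is divided into 3 shares of £14,500: Yannick, Oskar, and Dagny each take £14,500.
Lachlan's share (£43,500) passes entirely to Priya.

Ines: £43,500; Phaedra: £43,500; Yannick: £14,500; Oskar: £14,500; Dagny: £14,500; Priya: £43,500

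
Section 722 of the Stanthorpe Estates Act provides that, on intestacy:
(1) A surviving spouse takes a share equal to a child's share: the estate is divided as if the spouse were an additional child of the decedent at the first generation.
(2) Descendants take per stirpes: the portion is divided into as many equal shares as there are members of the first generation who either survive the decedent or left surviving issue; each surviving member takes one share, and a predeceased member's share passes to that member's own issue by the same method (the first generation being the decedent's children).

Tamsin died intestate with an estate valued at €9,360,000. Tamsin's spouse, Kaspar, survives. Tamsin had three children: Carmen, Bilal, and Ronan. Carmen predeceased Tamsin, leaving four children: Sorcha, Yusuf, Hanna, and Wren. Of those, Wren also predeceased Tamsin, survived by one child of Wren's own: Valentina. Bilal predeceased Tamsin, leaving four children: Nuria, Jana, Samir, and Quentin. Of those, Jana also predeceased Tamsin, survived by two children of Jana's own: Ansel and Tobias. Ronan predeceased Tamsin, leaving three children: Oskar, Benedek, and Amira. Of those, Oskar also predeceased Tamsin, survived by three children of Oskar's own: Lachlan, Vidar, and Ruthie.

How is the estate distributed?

Kaspar: €2,340,000; Sorcha: €585,000; Yusuf: €585,000; Hanna: €585,000; Valentina: €585,000; Nuria: €585,000; Ansel: €292,500; Tobias: €292,500; Samir: €585,000; Quentin: €585,000; Lachlan: €260,000; Vidar: €260,000; Ruthie: €260,000; Benedek: €780,000; Amira: €780,000

The spouse counts as an additional share at the children's level, so there are 4 primary shares of €2,340,000. Kaspar takes one such share (€2,340,000).
The children's combined portion (€7,020,000) is divided into 3 shares of €2,340,000: Carmen's €2,340,000 share passes to Carmen's issue; Bilal's €2,340,000 share passes to Bilal's issue; Ronan's €2,340,000 share passes to Ronan's issue.
Carmen's share (€2,340,000) is divided into 4 shares of €585,000: Sorcha, Yusuf, and Hanna each take €585,000; Wren's €585,000 share passes to Wren's issue.
Wren's share (€585,000) passes entirely to Valentina.
Bilal's share (€2,340,000) is divided into 4 shares of €585,000: Nuria, Samir, and Quentin each take €585,000; Jana's €585,000 share passes to Jana's issue.
Jana's share (€585,000) is divided into 2 shares of €292,500: Ansel and Tobias each take €292,500.
Ronan's share (€2,340,000) is divided into 3 shares of €780,000: Benedek and Amira each take €780,000; Oskar's €780,000 share passes to Oskar's issue.
Oskar's share (€780,000) is divided into 3 shares of €260,000: Lachlan, Vidar, and Ruthie each take €260,000.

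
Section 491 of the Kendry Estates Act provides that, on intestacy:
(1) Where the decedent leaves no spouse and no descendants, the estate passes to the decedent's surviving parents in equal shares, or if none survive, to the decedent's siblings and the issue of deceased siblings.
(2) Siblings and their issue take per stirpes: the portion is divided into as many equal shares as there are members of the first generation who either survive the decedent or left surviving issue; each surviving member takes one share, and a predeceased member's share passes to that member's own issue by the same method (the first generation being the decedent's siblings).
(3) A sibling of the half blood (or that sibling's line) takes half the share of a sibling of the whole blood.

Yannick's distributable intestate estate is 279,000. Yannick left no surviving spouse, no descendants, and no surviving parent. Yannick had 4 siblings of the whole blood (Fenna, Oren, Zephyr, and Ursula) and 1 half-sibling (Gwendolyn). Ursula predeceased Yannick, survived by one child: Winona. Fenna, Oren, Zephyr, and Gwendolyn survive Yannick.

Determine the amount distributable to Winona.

The entire 279,000 passes to the siblings and their issue.
Counting each half-blood sibling's line as half a unit, there are 9/2 units in 279,000, so one unit is 62,000. Whole-blood lines (Fenna, Oren, Zephyr, and Ursula) take 62,000 each; half-blood lines (Gwendolyn) take 31,000 each.
Ursula's share (62,000) passes entirely to Winona.

Winona receives 62,000.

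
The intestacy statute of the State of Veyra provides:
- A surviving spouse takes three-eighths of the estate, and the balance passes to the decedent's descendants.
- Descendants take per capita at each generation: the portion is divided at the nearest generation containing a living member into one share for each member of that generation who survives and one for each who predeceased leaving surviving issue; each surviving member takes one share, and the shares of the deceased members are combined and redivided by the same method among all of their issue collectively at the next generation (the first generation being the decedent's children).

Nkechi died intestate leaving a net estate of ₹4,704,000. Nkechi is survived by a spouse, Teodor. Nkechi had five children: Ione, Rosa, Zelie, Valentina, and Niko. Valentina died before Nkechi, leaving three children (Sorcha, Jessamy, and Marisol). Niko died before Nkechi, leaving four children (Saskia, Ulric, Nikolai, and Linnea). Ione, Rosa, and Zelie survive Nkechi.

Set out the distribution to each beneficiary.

Teodor takes three-eighths of ₹4,704,000 = ₹1,764,000. The remaining ₹2,940,000 passes to the descendants.
The descendants' portion (₹2,940,000) is divided at the children's generation into 5 shares of ₹588,000. Ione, Rosa, and Zelie each take ₹588,000. The 2 shares of the deceased (Valentina and Niko) are combined into a pool of ₹1,176,000.
That pool (₹1,176,000) is divided at the grandchildren's generation equally among Sorcha, Jessamy, Marisol, Saskia, Ulric, Nikolai, and Linnea: ₹168,000 each.

Teodor: ₹1,764,000; Ione: ₹588,000; Rosa: ₹588,000; Zelie: ₹588,000; Sorcha: ₹168,000; Jessamy: ₹168,000; Marisol: ₹168,000; Saskia: ₹168,000; Ulric: ₹168,000; Nikolai: ₹168,000; Linnea: ₹168,000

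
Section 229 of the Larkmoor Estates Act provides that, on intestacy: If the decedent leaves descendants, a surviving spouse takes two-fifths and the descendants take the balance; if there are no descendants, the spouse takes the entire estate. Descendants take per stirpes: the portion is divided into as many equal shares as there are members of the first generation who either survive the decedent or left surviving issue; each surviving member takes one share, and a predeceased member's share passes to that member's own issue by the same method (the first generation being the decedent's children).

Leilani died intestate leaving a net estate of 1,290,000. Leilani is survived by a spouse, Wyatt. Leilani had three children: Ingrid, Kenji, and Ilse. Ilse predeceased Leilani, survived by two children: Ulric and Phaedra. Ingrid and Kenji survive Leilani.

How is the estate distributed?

Wyatt: 516,000; Ingrid: 258,000; Kenji: 258,000; Ulric: 129,000; Phaedra: 129,000

Wyatt takes two-fifths of 1,290,000 = 516,000. The remaining 774,000 passes to the descendants.
The descendants' portion (774,000) is divided into 3 shares of 258,000: Ingrid and Kenji each take 258,000; Ilse's 258,000 share passes to Ilse's issue.
Ilse's share (258,000) is divided into 2 shares of 129,000: Ulric and Phaedra each take 129,000.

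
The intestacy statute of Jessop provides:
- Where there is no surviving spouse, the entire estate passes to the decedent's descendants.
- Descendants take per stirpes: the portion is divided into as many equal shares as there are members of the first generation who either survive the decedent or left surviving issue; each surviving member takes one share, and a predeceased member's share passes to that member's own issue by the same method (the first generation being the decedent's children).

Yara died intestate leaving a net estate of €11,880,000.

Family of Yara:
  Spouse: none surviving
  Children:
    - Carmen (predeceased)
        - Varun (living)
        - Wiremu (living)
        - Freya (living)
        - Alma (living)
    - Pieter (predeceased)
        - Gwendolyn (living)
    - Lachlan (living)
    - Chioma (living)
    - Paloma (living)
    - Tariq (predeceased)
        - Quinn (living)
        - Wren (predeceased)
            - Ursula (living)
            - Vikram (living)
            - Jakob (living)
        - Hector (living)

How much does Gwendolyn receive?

Gwendolyn receives €1,980,000.

The entire €11,880,000 passes to the descendants.
That amount (€11,880,000) is divided into 6 shares of €1,980,000: Lachlan, Chioma, and Paloma each take €1,980,000; Carmen's €1,980,000 share passes to Carmen's issue; Pieter's €1,980,000 share passes to Pieter's issue; Tariq's €1,980,000 share passes to Tariq's issue.
Carmen's share (€1,980,000) is divided into 4 shares of €495,000: Varun, Wiremu, Freya, and Alma each take €495,000.
Pieter's share (€1,980,000) passes entirely to Gwendolyn.
Tariq's share (€1,980,000) is divided into 3 shares of €660,000: Quinn and Hector each take €660,000; Wren's €660,000 share passes to Wren's issue.
Wren's share (€660,000) is divided into 3 shares of €220,000: Ursula, Vikram, and Jakob each take €220,000.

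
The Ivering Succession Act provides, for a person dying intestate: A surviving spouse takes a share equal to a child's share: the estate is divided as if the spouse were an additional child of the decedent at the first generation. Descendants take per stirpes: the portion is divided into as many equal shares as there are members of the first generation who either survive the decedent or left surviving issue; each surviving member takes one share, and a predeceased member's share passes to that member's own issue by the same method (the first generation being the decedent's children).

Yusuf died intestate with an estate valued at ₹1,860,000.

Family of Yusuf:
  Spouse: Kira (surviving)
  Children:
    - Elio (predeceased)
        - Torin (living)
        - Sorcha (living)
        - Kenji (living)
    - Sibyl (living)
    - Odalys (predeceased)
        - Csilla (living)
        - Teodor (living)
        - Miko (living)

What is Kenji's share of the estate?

The spouse counts as an additional share at the children's level, so there are 4 primary shares of ₹465,000. Kira takes one such share (₹465,000).
The children's combined portion (₹1,395,000) is divided into 3 shares of ₹465,000: Sibyl takes ₹465,000; Elio's ₹465,000 share passes to Elio's issue; Odalys's ₹465,000 share passes to Odalys's issue.
Elio's share (₹465,000) is divided into 3 shares of ₹155,000: Torin, Sorcha, and Kenji each take ₹155,000.
Odalys's share (₹465,000) is divided into 3 shares of ₹155,000: Csilla, Teodor, and Miko each take ₹155,000.

Kenji receives ₹155,000.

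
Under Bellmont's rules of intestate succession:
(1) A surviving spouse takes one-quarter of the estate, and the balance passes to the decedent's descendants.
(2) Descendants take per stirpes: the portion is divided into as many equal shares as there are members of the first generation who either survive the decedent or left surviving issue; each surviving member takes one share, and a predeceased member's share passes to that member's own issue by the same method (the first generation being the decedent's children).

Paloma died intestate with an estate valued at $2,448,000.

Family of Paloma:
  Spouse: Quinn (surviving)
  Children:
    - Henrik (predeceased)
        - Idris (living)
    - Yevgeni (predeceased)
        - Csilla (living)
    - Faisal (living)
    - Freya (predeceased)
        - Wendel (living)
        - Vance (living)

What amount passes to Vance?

Quinn takes one-quarter of $2,448,000 = $612,000. The remaining $1,836,000 passes to the descendants.
The descendants' portion ($1,836,000) is divided into 4 shares of $459,000: Faisal takes $459,000; Henrik's $459,000 share passes to Henrik's issue; Yevgeni's $459,000 share passes to Yevgeni's issue; Freya's $459,000 share passes to Freya's issue.
Henrik's share ($459,000) passes entirely to Idris.
Yevgeni's share ($459,000) passes entirely to Csilla.
Freya's share ($459,000) is divided into 2 shares of $229,500: Wendel and Vance each take $229,500.

Vance receives $229,500.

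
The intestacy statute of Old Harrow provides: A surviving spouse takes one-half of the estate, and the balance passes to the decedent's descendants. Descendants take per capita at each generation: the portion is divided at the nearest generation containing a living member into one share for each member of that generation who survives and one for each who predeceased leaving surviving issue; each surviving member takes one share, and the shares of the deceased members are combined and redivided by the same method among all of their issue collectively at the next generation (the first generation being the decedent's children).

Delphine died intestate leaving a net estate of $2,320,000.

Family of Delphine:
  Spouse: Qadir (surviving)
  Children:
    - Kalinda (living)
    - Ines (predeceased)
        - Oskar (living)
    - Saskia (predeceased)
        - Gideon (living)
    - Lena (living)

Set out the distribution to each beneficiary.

Qadir: $1,160,000; Kalinda: $290,000; Oskar: $290,000; Gideon: $290,000; Lena: $290,000

Qadir takes one-half of $2,320,000 = $1,160,000. The remaining $1,160,000 passes to the descendants.
The descendants' portion ($1,160,000) is divided at the children's generation into 4 shares of $290,000. Kalinda and Lena each take $290,000. The 2 shares of the deceased (Ines and Saskia) are combined into a pool of $580,000.
That pool ($580,000) is divided at the grandchildren's generation equally among Oskar and Gideon: $290,000 each.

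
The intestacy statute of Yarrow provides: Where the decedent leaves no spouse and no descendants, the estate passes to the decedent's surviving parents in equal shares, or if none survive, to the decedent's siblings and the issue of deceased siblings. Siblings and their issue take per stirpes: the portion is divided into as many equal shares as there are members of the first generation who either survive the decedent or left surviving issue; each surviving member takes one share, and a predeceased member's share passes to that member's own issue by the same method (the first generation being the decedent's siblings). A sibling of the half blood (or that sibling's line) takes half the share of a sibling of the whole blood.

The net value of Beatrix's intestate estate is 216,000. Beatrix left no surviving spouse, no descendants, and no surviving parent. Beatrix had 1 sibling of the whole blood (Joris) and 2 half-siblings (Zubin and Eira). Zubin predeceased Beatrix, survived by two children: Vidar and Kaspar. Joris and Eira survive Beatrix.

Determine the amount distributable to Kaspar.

Kaspar receives 27,000.

The entire 216,000 passes to the siblings and their issue.
Counting each half-blood sibling's line as half a unit, there are 2 units in 216,000, so one unit is 108,000. Whole-blood lines (Joris) take 108,000 each; half-blood lines (Zubin and Eira) take 54,000 each.
Zubin's share (54,000) is divided into 2 shares of 27,000: Vidar and Kaspar each take 27,000.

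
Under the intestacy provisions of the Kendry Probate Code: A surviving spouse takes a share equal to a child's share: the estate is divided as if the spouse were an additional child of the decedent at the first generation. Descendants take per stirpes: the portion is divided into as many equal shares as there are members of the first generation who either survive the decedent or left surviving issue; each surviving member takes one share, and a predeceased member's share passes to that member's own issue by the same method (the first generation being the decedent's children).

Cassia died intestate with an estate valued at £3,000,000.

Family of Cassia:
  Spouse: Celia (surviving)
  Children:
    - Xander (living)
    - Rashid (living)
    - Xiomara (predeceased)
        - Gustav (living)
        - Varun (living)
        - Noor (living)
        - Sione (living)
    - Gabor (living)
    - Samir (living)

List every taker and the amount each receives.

Celia: £500,000; Xander: £500,000; Rashid: £500,000; Gustav: £125,000; Varun: £125,000; Noor: £125,000; Sione: £125,000; Gabor: £500,000; Samir: £500,000

The spouse counts as an additional share at the children's level, so there are 6 primary shares of £500,000. Celia takes one such share (£500,000).
The children's combined portion (£2,500,000) is divided into 5 shares of £500,000: Xander, Rashid, Gabor, and Samir each take £500,000; Xiomara's £500,000 share passes to Xiomara's issue.
Xiomara's share (£500,000) is divided into 4 shares of £125,000: Gustav, Varun, Noor, and Sione each take £125,000.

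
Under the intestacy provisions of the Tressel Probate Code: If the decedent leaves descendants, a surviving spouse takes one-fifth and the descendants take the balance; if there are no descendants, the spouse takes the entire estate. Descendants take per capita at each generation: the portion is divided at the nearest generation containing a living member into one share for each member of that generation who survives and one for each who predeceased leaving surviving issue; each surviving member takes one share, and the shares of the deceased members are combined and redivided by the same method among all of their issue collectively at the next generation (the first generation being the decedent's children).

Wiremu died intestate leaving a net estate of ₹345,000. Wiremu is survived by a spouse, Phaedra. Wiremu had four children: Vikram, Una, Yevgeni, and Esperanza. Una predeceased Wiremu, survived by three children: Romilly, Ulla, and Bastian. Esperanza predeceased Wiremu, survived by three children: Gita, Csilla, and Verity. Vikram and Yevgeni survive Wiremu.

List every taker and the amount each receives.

Phaedra takes one-fifth of ₹345,000 = ₹69,000. The remaining ₹276,000 passes to the descendants.
The descendants' portion (₹276,000) is divided at the children's generation into 4 shares of ₹69,000. Vikram and Yevgeni each take ₹69,000. The 2 shares of the deceased (Una and Esperanza) are combined into a pool of ₹138,000.
That pool (₹138,000) is divided at the grandchildren's generation equally among Romilly, Ulla, Bastian, Gita, Csilla, and Verity: ₹23,000 each.

Phaedra: ₹69,000; Vikram: ₹69,000; Romilly: ₹23,000; Ulla: ₹23,000; Bastian: ₹23,000; Yevgeni: ₹69,000; Gita: ₹23,000; Csilla: ₹23,000; Verity: ₹23,000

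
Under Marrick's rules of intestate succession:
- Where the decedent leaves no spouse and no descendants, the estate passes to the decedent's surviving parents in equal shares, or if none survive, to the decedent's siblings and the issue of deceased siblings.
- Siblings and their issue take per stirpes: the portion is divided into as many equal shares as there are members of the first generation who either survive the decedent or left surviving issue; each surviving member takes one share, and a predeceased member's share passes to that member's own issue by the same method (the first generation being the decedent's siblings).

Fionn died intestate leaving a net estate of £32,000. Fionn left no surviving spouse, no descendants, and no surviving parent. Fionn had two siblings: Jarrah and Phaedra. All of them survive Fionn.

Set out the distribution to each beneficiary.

Jarrah: £16,000; Phaedra: £16,000

The entire £32,000 passes to the siblings and their issue.
That amount (£32,000) is divided into 2 shares of £16,000: Jarrah and Phaedra each take £16,000.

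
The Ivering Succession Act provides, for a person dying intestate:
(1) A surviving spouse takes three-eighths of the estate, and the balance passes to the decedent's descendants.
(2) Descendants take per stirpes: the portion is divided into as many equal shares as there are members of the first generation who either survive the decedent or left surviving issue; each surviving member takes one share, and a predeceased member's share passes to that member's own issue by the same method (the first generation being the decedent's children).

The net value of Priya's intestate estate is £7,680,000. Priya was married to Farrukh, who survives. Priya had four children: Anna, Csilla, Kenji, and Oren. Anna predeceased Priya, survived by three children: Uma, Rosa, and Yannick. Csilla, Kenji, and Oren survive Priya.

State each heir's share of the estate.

Farrukh takes three-eighths of £7,680,000 = £2,880,000. The remaining £4,800,000 passes to the descendants.
The descendants' portion (£4,800,000) is divided into 4 shares of £1,200,000: Csilla, Kenji, and Oren each take £1,200,000; Anna's £1,200,000 share passes to Anna's issue.
Anna's share (£1,200,000) is divided into 3 shares of £400,000: Uma, Rosa, and Yannick each take £400,000.

Farrukh: £2,880,000; Uma: £400,000; Rosa: £400,000; Yannick: £400,000; Csilla: £1,200,000; Kenji: £1,200,000; Oren: £1,200,000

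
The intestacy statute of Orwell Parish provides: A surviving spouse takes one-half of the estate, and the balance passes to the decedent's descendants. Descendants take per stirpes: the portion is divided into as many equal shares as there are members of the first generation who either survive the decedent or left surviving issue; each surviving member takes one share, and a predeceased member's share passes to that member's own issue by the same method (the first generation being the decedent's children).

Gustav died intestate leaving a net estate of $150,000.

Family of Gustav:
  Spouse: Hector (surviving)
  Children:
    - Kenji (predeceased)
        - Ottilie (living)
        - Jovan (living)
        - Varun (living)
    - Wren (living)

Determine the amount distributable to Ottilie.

Ottilie receives $12,500.

Hector takes one-half of $150,000 = $75,000. The remaining $75,000 passes to the descendants.
The descendants' portion ($75,000) is divided into 2 shares of $37,500: Wren takes $37,500; Kenji's $37,500 share passes to Kenji's issue.
Kenji's share ($37,500) is divided into 3 shares of $12,500: Ottilie, Jovan, and Varun each take $12,500.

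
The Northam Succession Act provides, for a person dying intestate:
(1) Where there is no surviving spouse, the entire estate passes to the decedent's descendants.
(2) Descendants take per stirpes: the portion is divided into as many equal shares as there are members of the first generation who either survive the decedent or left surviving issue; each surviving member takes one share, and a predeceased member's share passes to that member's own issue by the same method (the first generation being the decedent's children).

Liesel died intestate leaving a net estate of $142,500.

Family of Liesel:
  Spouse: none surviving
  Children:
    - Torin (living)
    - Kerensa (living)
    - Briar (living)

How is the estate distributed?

The entire $142,500 passes to the descendants.
That amount ($142,500) is divided into 3 shares of $47,500: Torin, Kerensa, and Briar each take $47,500.

Torin: $47,500; Kerensa: $47,500; Briar: $47,500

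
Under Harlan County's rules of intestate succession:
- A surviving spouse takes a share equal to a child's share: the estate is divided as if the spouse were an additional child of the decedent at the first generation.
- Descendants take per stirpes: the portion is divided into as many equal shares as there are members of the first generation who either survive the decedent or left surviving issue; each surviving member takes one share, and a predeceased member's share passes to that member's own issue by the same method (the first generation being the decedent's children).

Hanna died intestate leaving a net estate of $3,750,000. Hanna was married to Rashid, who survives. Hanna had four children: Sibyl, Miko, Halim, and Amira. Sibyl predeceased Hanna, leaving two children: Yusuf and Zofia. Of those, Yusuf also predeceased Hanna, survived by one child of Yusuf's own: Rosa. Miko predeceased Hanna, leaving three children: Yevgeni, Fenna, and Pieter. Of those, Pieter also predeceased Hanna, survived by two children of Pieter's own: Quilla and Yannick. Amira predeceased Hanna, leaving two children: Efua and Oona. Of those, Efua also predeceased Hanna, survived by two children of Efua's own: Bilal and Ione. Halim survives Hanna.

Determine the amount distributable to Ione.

The spouse counts as an additional share at the children's level, so there are 5 primary shares of $750,000. Rashid takes one such share ($750,000).
The children's combined portion ($3,000,000) is divided into 4 shares of $750,000: Halim takes $750,000; Sibyl's $750,000 share passes to Sibyl's issue; Miko's $750,000 share passes to Miko's issue; Amira's $750,000 share passes to Amira's issue.
Sibyl's share ($750,000) is divided into 2 shares of $375,000: Zofia takes $375,000; Yusuf's $375,000 share passes to Yusuf's issue.
Yusuf's share ($375,000) passes entirely to Rosa.
Miko's share ($750,000) is divided into 3 shares of $250,000: Yevgeni and Fenna each take $250,000; Pieter's $250,000 share passes to Pieter's issue.
Pieter's share ($250,000) is divided into 2 shares of $125,000: Quilla and Yannick each take $125,000.
Amira's share ($750,000) is divided into 2 shares of $375,000: Oona takes $375,000; Efua's $375,000 share passes to Efua's issue.
Efua's share ($375,000) is divided into 2 shares of $187,500: Bilal and Ione each take $187,500.

Ione receives $187,500.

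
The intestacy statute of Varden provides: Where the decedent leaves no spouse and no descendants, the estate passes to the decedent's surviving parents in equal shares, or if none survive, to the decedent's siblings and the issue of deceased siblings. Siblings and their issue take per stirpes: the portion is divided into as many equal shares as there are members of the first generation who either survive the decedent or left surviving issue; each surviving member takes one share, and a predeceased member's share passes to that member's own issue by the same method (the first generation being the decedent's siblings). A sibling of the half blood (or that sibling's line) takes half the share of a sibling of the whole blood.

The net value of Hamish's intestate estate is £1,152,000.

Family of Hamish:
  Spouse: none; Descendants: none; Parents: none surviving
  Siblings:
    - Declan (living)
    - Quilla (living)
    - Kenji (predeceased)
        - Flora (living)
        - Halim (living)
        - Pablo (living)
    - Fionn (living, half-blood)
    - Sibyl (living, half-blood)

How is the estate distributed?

Declan: £288,000; Quilla: £288,000; Flora: £96,000; Halim: £96,000; Pablo: £96,000; Fionn: £144,000; Sibyl: £144,000

The entire £1,152,000 passes to the siblings and their issue.
Counting each half-blood sibling's line as half a unit, there are 4 units in £1,152,000, so one unit is £288,000. Whole-blood lines (Declan, Quilla, and Kenji) take £288,000 each; half-blood lines (Fionn and Sibyl) take £144,000 each.
Kenji's share (£288,000) is divided into 3 shares of £96,000: Flora, Halim, and Pablo each take £96,000.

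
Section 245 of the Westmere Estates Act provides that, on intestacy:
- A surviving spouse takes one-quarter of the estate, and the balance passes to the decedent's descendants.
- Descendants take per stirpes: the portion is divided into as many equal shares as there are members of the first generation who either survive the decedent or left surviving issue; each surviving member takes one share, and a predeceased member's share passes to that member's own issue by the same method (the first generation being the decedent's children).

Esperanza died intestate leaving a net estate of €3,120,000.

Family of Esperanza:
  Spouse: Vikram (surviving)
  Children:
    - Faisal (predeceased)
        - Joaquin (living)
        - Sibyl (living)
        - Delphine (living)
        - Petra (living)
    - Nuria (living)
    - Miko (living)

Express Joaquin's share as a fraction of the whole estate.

Vikram takes one-quarter of €3,120,000 = €780,000. The remaining €2,340,000 passes to the descendants.
The descendants' portion (€2,340,000) is divided into 3 shares of €780,000: Nuria and Miko each take €780,000; Faisal's €780,000 share passes to Faisal's issue.
Faisal's share (€780,000) is divided into 4 shares of €195,000: Joaquin, Sibyl, Delphine, and Petra each take €195,000.

Joaquin receives 1/16 of the estate.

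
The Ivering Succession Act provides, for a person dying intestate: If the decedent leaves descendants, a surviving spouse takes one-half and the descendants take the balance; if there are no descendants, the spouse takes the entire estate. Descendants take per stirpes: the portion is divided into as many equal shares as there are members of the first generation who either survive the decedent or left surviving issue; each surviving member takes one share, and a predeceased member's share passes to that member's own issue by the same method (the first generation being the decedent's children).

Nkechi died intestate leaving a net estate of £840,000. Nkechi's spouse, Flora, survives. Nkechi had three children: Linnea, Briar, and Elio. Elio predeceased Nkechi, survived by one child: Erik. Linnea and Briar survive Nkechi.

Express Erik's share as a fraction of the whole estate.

Flora takes one-half of £840,000 = £420,000. The remaining £420,000 passes to the descendants.
The descendants' portion (£420,000) is divided into 3 shares of £140,000: Linnea and Briar each take £140,000; Elio's £140,000 share passes to Elio's issue.
Elio's share (£140,000) passes entirely to Erik.

Erik receives 1/6 of the estate.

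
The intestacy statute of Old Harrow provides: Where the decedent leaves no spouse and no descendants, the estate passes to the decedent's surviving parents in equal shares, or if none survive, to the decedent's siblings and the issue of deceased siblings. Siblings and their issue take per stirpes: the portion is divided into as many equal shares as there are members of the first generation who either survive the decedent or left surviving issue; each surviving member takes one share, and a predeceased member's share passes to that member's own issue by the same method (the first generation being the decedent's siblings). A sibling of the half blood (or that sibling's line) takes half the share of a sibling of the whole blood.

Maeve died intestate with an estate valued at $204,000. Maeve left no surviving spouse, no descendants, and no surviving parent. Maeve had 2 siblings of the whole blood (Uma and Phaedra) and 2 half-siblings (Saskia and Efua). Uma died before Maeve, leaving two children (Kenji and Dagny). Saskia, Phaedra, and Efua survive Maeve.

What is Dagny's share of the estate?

The entire $204,000 passes to the siblings and their issue.
Counting each half-blood sibling's line as half a unit, there are 3 units in $204,000, so one unit is $68,000. Whole-blood lines (Uma and Phaedra) take $68,000 each; half-blood lines (Saskia and Efua) take $34,000 each.
Uma's share ($68,000) is divided into 2 shares of $34,000: Kenji and Dagny each take $34,000.

Dagny receives $34,000.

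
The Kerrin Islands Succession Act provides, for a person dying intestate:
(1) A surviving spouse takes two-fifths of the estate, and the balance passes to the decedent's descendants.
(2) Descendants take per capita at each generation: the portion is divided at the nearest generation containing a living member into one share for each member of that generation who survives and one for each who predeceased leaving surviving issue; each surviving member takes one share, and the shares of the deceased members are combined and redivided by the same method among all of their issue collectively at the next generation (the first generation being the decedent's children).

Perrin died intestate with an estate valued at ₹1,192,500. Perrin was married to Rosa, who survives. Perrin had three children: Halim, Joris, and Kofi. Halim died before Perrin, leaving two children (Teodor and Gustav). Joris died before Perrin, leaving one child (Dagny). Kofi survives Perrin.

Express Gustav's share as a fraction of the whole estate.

Gustav receives 2/15 of the estate.

Rosa takes two-fifths of ₹1,192,500 = ₹477,000. The remaining ₹715,500 passes to the descendants.
The descendants' portion (₹715,500) is divided at the children's generation into 3 shares of ₹238,500. Kofi takes ₹238,500. The 2 shares of the deceased (Halim and Joris) are combined into a pool of ₹477,000.
That pool (₹477,000) is divided at the grandchildren's generation equally among Teodor, Gustav, and Dagny: ₹159,000 each.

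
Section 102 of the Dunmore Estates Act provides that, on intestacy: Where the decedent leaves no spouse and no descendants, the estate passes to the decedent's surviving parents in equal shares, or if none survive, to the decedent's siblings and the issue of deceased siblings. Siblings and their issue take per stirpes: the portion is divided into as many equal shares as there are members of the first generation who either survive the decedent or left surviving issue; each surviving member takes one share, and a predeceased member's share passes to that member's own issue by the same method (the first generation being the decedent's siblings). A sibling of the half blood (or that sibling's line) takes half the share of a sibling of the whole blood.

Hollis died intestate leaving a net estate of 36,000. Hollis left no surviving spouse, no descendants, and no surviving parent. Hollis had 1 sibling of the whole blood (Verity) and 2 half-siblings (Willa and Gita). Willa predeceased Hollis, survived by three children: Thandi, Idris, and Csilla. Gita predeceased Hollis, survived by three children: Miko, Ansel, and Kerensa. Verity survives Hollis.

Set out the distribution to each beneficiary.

Thandi: 3,000; Idris: 3,000; Csilla: 3,000; Verity: 18,000; Miko: 3,000; Ansel: 3,000; Kerensa: 3,000

The entire 36,000 passes to the siblings and their issue.
Counting each half-blood sibling's line as half a unit, there are 2 units in 36,000, so one unit is 18,000. Whole-blood lines (Verity) take 18,000 each; half-blood lines (Willa and Gita) take 9,000 each.
Willa's share (9,000) is divided into 3 shares of 3,000: Thandi, Idris, and Csilla each take 3,000.
Gita's share (9,000) is divided into 3 shares of 3,000: Miko, Ansel, and Kerensa each take 3,000.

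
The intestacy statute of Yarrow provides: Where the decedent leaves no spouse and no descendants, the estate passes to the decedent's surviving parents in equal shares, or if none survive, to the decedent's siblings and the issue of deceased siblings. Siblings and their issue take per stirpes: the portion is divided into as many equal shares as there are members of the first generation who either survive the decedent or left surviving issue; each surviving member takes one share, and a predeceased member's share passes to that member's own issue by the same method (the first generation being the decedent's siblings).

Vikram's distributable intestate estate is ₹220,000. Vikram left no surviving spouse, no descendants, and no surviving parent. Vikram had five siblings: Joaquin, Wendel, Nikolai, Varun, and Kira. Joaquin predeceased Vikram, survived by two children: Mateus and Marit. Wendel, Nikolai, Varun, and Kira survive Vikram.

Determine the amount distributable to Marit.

The entire ₹220,000 passes to the siblings and their issue.
That amount (₹220,000) is divided into 5 shares of ₹44,000: Wendel, Nikolai, Varun, and Kira each take ₹44,000; Joaquin's ₹44,000 share passes to Joaquin's issue.
Joaquin's share (₹44,000) is divided into 2 shares of ₹22,000: Mateus and Marit each take ₹22,000.

Marit receives ₹22,000.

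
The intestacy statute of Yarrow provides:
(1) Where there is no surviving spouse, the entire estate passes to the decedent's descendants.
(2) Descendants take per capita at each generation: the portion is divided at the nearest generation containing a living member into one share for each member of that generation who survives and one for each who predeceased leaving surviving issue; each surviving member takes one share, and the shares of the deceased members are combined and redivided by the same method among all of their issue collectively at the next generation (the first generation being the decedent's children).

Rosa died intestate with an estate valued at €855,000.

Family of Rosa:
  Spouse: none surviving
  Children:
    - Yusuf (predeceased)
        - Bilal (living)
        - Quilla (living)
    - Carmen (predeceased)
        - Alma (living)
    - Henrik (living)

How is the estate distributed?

The entire €855,000 passes to the descendants.
That amount (€855,000) is divided at the children's generation into 3 shares of €285,000. Henrik takes €285,000. The 2 shares of the deceased (Yusuf and Carmen) are combined into a pool of €570,000.
That pool (€570,000) is divided at the grandchildren's generation equally among Bilal, Quilla, and Alma: €190,000 each.

Bilal: €190,000; Quilla: €190,000; Alma: €190,000; Henrik: €285,000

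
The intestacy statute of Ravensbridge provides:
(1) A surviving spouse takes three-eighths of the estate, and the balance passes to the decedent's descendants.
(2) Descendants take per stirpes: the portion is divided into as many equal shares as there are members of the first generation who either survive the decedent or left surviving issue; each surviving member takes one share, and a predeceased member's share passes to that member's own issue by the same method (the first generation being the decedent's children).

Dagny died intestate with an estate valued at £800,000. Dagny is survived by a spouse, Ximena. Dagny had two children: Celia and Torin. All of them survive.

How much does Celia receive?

Celia receives £250,000.

Ximena takes three-eighths of £800,000 = £300,000. The remaining £500,000 passes to the descendants.
The descendants' portion (£500,000) is divided into 2 shares of £250,000: Celia and Torin each take £250,000.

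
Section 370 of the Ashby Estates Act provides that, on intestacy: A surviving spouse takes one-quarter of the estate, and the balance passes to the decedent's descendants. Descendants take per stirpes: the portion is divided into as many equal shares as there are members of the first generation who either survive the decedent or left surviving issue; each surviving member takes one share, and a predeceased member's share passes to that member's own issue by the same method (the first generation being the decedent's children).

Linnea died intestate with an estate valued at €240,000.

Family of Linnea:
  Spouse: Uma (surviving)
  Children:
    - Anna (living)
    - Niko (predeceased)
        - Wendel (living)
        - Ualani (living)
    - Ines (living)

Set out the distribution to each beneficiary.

Uma: €60,000; Anna: €60,000; Wendel: €30,000; Ualani: €30,000; Ines: €60,000

Uma takes one-quarter of €240,000 = €60,000. The remaining €180,000 passes to the descendants.
The descendants' portion (€180,000) is divided into 3 shares of €60,000: Anna and Ines each take €60,000; Niko's €60,000 share passes to Niko's issue.
Niko's share (€60,000) is divided into 2 shares of €30,000: Wendel and Ualani each take €30,000.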